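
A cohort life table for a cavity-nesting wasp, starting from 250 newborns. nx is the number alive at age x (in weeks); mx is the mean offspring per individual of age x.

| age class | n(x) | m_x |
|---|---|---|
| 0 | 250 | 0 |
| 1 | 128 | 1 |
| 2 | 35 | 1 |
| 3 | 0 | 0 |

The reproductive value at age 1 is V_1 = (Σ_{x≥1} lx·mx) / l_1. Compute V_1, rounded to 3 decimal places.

lx = nx/n0 = nx/250: 1, 0.512, 0.14, 0
lx·mx for x ≥ 1: 0.512, 0.14, 0 → sum = 0.652
V_1 = 0.652 / l_1 = 0.652 / 0.512 = 1.273438… → 1.273

1.273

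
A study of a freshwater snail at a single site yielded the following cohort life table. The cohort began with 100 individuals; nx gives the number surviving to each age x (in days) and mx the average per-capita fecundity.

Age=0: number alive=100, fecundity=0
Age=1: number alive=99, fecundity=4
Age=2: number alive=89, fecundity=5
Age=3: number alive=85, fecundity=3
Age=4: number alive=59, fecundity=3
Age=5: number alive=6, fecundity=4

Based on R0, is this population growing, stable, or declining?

growing

lx = nx/n0 = nx/100: 1, 0.99, 0.89, 0.85, 0.59, 0.06
R0 = Σ lx·mx = 0 + 3.96 + 4.45 + 2.55 + 1.77 + 0.24 = 12.97
R0 > 1, so the population is growing.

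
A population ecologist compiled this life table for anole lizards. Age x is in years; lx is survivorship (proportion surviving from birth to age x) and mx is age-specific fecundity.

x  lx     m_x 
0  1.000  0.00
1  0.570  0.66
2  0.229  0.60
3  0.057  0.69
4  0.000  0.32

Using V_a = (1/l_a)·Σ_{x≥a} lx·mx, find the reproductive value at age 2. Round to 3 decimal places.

lx·mx for x ≥ 2: 0.1374, 0.03933, 0 → sum = 0.17673
V_2 = 0.17673 / l_2 = 0.17673 / 0.229 = 0.771747… → 0.772

0.772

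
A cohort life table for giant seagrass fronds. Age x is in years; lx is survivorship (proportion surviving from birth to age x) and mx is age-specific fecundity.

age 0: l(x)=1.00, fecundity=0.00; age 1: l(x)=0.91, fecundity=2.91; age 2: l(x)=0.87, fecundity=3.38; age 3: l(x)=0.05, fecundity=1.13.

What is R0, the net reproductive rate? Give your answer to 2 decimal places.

lx·mx by age: 0, 2.6481, 2.9406, 0.0565
R0 = Σ lx·mx = 5.6452 → 5.65

5.65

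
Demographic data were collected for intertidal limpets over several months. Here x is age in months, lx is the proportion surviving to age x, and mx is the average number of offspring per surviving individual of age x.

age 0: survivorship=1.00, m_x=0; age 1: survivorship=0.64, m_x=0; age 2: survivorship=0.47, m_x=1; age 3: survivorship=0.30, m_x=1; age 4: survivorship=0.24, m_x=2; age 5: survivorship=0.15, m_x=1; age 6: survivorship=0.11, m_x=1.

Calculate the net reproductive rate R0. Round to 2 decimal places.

1.51

lx·mx by age: 0, 0, 0.47, 0.3, 0.48, 0.15, 0.11
R0 = Σ lx·mx = 1.51 → 1.51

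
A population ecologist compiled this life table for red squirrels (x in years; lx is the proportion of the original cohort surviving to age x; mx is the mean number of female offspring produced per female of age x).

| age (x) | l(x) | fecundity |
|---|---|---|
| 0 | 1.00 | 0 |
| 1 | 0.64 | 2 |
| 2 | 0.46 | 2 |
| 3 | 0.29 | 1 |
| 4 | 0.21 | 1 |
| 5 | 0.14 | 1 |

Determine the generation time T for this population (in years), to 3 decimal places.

lx·mx: 0, 1.28, 0.92, 0.29, 0.21, 0.14 → R0 = 2.84
x·lx·mx: 0, 1.28, 1.84, 0.87, 0.84, 0.7 → Σ = 5.53
T = 5.53 / 2.84 = 1.947183… → 1.947

1.947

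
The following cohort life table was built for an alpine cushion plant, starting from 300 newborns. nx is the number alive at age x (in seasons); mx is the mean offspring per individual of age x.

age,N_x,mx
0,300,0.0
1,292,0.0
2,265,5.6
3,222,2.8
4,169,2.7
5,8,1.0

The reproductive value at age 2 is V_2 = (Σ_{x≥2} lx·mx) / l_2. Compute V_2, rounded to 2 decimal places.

9.70

lx = nx/n0 = nx/300: 1, 0.97333…, 0.88333…, 0.74, 0.56333…, 0.02667…
lx·mx for x ≥ 2: 4.946667…, 2.072, 1.521…, 0.026667… → sum = 8.566333…
V_2 = 8.566333… / l_2 = 8.566333… / 0.883333… = 9.697736… → 9.70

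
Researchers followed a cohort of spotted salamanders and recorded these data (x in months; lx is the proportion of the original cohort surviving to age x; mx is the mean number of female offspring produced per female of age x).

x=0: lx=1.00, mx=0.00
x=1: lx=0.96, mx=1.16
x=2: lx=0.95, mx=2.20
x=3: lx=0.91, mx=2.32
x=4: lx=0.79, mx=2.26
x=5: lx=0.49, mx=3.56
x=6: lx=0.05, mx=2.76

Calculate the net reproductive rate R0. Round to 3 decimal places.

lx·mx by age: 0, 1.1136, 2.09, 2.1112, 1.7854, 1.7444, 0.138
R0 = Σ lx·mx = 8.9826 → 8.983

8.983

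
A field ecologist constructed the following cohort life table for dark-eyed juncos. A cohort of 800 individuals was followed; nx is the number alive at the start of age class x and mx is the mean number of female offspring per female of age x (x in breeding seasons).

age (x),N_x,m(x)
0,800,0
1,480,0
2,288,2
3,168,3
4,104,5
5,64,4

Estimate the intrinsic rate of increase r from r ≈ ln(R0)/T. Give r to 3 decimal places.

lx = nx/n0 = nx/800: 1, 0.6, 0.36, 0.21, 0.13, 0.08
R0 = Σ lx·mx = 0 + 0 + 0.72 + 0.63 + 0.65 + 0.32 = 2.32
Σ x·lx·mx = 7.53; T = 7.53/2.32 = 3.24569…
r ≈ ln(R0)/T = ln(2.32)/3.24569… = 0.25929… → 0.259

0.259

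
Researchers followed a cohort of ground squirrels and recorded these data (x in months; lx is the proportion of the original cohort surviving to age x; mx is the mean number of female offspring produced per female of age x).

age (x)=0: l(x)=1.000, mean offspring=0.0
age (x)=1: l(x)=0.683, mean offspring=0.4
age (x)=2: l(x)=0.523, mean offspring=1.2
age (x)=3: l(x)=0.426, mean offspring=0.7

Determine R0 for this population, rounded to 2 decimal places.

1.20

lx·mx by age: 0, 0.2732, 0.6276, 0.2982
R0 = Σ lx·mx = 1.199 → 1.20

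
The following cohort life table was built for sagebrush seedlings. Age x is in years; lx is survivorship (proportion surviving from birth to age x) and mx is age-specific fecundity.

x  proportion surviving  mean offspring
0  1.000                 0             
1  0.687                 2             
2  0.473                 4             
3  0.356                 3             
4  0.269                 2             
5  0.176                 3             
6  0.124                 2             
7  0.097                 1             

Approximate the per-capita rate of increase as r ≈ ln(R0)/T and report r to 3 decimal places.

R0 = Σ lx·mx = 0 + 1.374 + 1.892 + 1.068 + 0.538 + 0.528 + 0.248 + 0.097 = 5.745
Σ x·lx·mx = 15.321; T = 15.321/5.745 = 2.66684…
r ≈ ln(R0)/T = ln(5.745)/2.66684… = 0.65558… → 0.656

0.656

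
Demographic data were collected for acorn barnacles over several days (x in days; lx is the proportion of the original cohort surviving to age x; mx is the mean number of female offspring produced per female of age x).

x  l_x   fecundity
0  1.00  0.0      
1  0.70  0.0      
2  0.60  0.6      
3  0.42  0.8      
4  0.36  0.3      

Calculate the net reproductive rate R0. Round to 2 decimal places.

lx·mx by age: 0, 0, 0.36, 0.336, 0.108
R0 = Σ lx·mx = 0.804 → 0.80

0.80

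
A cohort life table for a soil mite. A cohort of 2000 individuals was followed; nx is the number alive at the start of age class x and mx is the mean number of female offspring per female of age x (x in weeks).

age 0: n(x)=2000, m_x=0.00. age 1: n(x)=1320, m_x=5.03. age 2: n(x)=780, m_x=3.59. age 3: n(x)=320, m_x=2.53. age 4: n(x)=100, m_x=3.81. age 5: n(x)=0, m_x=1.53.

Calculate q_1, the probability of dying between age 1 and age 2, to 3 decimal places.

lx = nx/n0 = nx/2000: 1, 0.66, 0.39, 0.16, 0.05, 0
q_1 = (l_1 − l_2) / l_1 = (0.66 − 0.39) / 0.66
     = 0.27 / 0.66 = 0.409091… → 0.409

0.409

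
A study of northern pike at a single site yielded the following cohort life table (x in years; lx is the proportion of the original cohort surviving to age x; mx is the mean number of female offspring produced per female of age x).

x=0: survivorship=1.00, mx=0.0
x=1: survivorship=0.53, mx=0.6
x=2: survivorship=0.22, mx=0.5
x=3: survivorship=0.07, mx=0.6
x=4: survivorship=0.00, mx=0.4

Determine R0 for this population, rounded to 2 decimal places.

0.47

lx·mx by age: 0, 0.318, 0.11, 0.042, 0
R0 = Σ lx·mx = 0.47 → 0.47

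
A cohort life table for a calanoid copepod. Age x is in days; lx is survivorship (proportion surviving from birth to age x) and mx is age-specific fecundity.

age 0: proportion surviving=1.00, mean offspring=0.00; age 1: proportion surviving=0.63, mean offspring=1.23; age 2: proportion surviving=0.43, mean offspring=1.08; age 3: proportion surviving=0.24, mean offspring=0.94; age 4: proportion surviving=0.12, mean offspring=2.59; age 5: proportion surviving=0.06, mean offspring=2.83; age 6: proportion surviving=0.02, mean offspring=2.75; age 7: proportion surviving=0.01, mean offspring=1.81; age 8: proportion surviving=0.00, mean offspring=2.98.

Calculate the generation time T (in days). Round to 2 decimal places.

lx·mx: 0, 0.7749, 0.4644, 0.2256, 0.3108, 0.1698, 0.055, 0.0181, 0 → R0 = 2.0186
x·lx·mx: 0, 0.7749, 0.9288, 0.6768, 1.2432, 0.849, 0.33, 0.1267, 0 → Σ = 4.9294
T = 4.9294 / 2.0186 = 2.441989… → 2.44

2.44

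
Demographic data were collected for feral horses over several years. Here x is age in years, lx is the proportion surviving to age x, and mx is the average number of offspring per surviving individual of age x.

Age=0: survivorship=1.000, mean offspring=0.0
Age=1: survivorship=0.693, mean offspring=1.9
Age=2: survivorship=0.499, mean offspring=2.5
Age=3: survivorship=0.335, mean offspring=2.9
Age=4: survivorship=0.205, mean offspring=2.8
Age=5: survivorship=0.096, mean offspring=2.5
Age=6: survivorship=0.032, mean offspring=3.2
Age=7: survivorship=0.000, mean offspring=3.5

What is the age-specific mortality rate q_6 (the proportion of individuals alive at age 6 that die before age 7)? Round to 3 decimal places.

1.000

q_6 = (l_6 − l_7) / l_6 = (0.032 − 0) / 0.032
     = 0.032 / 0.032 = 1 → 1.000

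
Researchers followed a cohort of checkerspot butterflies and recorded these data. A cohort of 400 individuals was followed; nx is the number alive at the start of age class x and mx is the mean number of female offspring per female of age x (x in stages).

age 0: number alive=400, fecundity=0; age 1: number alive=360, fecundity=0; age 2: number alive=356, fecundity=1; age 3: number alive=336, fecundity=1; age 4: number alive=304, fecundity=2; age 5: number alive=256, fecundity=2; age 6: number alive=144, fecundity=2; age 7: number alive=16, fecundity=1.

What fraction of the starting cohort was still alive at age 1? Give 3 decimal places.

0.900

l_1 = n_1/n_0 = 360/400 = 0.9 → 0.900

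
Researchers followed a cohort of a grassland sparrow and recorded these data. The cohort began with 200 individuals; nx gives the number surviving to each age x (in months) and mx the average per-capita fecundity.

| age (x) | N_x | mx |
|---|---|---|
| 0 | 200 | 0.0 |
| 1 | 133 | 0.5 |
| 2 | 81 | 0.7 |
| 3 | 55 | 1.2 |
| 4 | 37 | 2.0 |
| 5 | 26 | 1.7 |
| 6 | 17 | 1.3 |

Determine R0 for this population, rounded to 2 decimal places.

1.65

lx = nx/n0 = nx/200: 1, 0.665, 0.405, 0.275, 0.185, 0.13, 0.085
lx·mx by age: 0, 0.3325, 0.2835, 0.33, 0.37, 0.221, 0.1105
R0 = Σ lx·mx = 1.6475 → 1.65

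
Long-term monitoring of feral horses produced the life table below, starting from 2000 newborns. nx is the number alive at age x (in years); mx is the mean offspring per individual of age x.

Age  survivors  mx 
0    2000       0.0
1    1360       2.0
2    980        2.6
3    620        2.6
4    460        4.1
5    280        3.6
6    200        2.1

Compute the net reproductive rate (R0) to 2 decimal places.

5.10

lx = nx/n0 = nx/2000: 1, 0.68, 0.49, 0.31, 0.23, 0.14, 0.1
lx·mx by age: 0, 1.36, 1.274, 0.806, 0.943, 0.504, 0.21
R0 = Σ lx·mx = 5.097 → 5.10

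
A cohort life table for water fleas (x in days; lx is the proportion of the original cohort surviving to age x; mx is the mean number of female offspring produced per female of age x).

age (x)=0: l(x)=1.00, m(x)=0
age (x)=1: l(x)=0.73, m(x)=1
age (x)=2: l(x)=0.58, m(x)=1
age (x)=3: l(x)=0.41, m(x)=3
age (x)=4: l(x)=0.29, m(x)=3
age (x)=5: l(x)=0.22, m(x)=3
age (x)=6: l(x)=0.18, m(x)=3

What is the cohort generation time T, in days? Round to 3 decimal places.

3.384

lx·mx: 0, 0.73, 0.58, 1.23, 0.87, 0.66, 0.54 → R0 = 4.61
x·lx·mx: 0, 0.73, 1.16, 3.69, 3.48, 3.3, 3.24 → Σ = 15.6
T = 15.6 / 4.61 = 3.383948… → 3.384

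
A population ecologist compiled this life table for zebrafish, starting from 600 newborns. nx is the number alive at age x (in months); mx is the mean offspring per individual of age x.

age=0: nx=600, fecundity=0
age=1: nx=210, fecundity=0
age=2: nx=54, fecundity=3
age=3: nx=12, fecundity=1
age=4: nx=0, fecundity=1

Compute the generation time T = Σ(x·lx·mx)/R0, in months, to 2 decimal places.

lx = nx/n0 = nx/600: 1, 0.35, 0.09, 0.02, 0
lx·mx: 0, 0, 0.27, 0.02, 0 → R0 = 0.29
x·lx·mx: 0, 0, 0.54, 0.06, 0 → Σ = 0.6
T = 0.6 / 0.29 = 2.068966… → 2.07

2.07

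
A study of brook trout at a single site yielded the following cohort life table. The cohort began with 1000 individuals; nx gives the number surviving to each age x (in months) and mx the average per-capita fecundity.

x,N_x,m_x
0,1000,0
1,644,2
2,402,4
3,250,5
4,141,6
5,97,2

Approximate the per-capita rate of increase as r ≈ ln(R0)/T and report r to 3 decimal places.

0.677

lx = nx/n0 = nx/1000: 1, 0.644, 0.402, 0.25, 0.141, 0.097
R0 = Σ lx·mx = 0 + 1.288 + 1.608 + 1.25 + 0.846 + 0.194 = 5.186
Σ x·lx·mx = 12.608; T = 12.608/5.186 = 2.43116…
r ≈ ln(R0)/T = ln(5.186)/2.43116… = 0.67703… → 0.677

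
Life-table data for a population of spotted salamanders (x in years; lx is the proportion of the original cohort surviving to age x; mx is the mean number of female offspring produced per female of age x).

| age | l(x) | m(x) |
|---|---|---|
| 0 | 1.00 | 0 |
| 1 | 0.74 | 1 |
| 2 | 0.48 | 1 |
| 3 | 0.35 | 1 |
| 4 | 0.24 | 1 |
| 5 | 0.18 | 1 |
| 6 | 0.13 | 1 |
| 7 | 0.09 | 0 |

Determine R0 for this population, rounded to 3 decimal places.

2.120

lx·mx by age: 0, 0.74, 0.48, 0.35, 0.24, 0.18, 0.13, 0
R0 = Σ lx·mx = 2.12 → 2.120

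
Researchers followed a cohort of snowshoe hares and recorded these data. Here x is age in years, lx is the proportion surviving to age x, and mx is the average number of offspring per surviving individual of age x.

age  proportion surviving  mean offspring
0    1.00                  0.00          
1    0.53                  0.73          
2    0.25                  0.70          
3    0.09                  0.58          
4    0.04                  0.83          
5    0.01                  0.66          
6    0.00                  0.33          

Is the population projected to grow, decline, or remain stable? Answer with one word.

declining

R0 = Σ lx·mx = 0 + 0.3869 + 0.175 + 0.0522 + 0.0332 + 0.0066 + 0 = 0.6539
R0 < 1, so the population is declining.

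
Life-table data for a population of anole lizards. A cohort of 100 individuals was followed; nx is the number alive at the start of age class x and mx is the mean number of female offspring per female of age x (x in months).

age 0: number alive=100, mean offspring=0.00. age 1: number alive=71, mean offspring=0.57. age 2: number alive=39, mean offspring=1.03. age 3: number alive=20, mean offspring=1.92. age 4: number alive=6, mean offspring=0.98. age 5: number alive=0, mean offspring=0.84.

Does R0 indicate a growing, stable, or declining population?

growing

lx = nx/n0 = nx/100: 1, 0.71, 0.39, 0.2, 0.06, 0
R0 = Σ lx·mx = 0 + 0.4047 + 0.4017 + 0.384 + 0.0588 + 0 = 1.2492
R0 > 1, so the population is growing.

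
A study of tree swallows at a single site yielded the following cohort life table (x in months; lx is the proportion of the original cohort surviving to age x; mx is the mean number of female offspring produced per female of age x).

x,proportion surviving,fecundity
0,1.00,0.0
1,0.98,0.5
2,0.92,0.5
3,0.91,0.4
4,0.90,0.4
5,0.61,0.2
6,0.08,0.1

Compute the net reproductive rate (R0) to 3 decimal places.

1.804

lx·mx by age: 0, 0.49, 0.46, 0.364, 0.36, 0.122, 0.008
R0 = Σ lx·mx = 1.804 → 1.804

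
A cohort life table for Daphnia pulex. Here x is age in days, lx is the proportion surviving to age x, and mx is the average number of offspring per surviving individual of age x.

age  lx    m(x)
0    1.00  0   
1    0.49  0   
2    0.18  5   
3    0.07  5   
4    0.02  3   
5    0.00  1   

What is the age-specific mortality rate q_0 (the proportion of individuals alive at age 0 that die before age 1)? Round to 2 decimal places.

0.51

q_0 = (l_0 − l_1) / l_0 = (1 − 0.49) / 1
     = 0.51 / 1 = 0.51 → 0.51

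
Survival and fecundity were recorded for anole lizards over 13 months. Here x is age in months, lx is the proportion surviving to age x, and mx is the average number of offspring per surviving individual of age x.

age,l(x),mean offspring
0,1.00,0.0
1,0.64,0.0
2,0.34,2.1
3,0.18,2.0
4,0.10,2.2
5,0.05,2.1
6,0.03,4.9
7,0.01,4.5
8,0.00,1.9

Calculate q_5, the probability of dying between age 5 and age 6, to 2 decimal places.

q_5 = (l_5 − l_6) / l_5 = (0.05 − 0.03) / 0.05
     = 0.02 / 0.05 = 0.4 → 0.40

0.40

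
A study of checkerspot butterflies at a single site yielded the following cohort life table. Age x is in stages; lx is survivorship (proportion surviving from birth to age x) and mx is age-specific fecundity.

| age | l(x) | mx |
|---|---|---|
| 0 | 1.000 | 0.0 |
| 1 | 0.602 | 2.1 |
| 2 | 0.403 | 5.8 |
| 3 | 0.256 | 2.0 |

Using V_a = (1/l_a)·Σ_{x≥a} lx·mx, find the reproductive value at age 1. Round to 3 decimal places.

6.833

lx·mx for x ≥ 1: 1.2642, 2.3374, 0.512 → sum = 4.1136
V_1 = 4.1136 / l_1 = 4.1136 / 0.602 = 6.833223… → 6.833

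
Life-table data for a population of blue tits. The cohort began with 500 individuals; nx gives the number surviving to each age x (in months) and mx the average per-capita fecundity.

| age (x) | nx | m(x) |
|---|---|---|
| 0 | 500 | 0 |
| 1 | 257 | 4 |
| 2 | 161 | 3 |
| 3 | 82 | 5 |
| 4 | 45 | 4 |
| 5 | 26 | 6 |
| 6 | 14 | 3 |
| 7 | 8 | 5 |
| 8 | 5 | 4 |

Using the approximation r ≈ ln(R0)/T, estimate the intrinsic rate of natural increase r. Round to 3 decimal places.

0.676

lx = nx/n0 = nx/500: 1, 0.514, 0.322, 0.164, 0.09, 0.052, 0.028, 0.016, 0.01
R0 = Σ lx·mx = 0 + 2.056 + 0.966 + 0.82 + 0.36 + 0.312 + 0.084 + 0.08 + 0.04 = 4.718
Σ x·lx·mx = 10.832; T = 10.832/4.718 = 2.29589…
r ≈ ln(R0)/T = ln(4.718)/2.29589… = 0.67572… → 0.676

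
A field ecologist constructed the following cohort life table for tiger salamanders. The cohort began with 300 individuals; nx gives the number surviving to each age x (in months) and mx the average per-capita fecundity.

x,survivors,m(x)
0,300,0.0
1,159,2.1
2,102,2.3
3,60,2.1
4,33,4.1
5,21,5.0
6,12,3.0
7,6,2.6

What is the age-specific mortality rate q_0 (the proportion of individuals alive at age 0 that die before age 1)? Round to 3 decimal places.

lx = nx/n0 = nx/300: 1, 0.53, 0.34, 0.2, 0.11, 0.07, 0.04, 0.02
q_0 = (l_0 − l_1) / l_0 = (1 − 0.53) / 1
     = 0.47 / 1 = 0.47 → 0.470

0.470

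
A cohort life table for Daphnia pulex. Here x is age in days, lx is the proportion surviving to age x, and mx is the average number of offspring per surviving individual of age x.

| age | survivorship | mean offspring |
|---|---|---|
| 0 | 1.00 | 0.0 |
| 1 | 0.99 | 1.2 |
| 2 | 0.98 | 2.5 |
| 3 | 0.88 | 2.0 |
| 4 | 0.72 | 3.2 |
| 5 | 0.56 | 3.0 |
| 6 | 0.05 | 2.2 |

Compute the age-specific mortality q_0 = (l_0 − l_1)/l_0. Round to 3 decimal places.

0.010

q_0 = (l_0 − l_1) / l_0 = (1 − 0.99) / 1
     = 0.01 / 1 = 0.01 → 0.010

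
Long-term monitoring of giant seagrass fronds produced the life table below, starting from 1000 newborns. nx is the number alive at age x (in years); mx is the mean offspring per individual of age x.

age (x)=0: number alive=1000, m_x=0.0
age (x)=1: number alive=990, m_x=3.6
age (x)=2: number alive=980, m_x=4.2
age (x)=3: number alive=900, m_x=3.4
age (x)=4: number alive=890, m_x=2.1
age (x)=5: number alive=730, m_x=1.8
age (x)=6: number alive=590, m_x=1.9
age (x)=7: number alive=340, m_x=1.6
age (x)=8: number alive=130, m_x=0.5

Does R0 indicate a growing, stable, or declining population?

lx = nx/n0 = nx/1000: 1, 0.99, 0.98, 0.9, 0.89, 0.73, 0.59, 0.34, 0.13
R0 = Σ lx·mx = 0 + 3.564 + 4.116 + 3.06 + 1.869 + 1.314 + 1.121 + 0.544 + 0.065 = 15.653
R0 > 1, so the population is growing.

growing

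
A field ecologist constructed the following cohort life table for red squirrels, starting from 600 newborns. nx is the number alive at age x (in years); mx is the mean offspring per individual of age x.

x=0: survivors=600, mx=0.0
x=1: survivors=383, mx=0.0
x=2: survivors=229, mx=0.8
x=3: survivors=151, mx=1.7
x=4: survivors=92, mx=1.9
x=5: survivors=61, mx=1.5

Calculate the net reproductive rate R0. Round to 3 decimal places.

lx = nx/n0 = nx/600: 1, 0.63833…, 0.38167…, 0.25167…, 0.15333…, 0.10167…
lx·mx by age: 0, 0, 0.305333…, 0.427833…, 0.291333…, 0.1525…
R0 = Σ lx·mx = 1.177… → 1.177

1.177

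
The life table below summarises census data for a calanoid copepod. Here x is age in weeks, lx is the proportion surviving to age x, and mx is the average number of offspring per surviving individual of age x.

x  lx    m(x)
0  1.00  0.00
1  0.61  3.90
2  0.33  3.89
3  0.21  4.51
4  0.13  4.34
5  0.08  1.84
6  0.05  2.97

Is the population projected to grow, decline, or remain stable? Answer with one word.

growing

R0 = Σ lx·mx = 0 + 2.379 + 1.2837 + 0.9471 + 0.5642 + 0.1472 + 0.1485 = 5.4697
R0 > 1, so the population is growing.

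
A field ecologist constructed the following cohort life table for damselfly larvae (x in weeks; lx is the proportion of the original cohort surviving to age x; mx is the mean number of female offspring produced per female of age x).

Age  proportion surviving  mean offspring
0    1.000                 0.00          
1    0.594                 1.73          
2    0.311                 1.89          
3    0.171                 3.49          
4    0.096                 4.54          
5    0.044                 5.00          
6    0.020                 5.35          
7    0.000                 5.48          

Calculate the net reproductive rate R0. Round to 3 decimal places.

2.975

lx·mx by age: 0, 1.02762, 0.58779, 0.59679, 0.43584, 0.22, 0.107, 0
R0 = Σ lx·mx = 2.97504 → 2.975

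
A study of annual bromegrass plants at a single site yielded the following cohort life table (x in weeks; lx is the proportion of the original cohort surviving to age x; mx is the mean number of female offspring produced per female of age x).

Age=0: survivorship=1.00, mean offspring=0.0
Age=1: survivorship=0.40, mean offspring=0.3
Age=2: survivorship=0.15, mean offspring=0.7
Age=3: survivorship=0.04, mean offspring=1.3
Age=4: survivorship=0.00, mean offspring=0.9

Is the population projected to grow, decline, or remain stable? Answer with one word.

R0 = Σ lx·mx = 0 + 0.12 + 0.105 + 0.052 + 0 = 0.277
R0 < 1, so the population is declining.

declining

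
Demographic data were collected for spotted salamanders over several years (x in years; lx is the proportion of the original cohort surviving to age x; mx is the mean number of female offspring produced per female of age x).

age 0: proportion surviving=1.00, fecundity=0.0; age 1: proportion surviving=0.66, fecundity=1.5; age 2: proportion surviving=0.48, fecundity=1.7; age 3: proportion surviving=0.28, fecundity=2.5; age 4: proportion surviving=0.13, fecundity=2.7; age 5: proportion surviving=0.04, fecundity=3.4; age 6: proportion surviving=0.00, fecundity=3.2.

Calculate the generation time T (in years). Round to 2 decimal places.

2.27

lx·mx: 0, 0.99, 0.816, 0.7, 0.351, 0.136, 0 → R0 = 2.993
x·lx·mx: 0, 0.99, 1.632, 2.1, 1.404, 0.68, 0 → Σ = 6.806
T = 6.806 / 2.993 = 2.273973… → 2.27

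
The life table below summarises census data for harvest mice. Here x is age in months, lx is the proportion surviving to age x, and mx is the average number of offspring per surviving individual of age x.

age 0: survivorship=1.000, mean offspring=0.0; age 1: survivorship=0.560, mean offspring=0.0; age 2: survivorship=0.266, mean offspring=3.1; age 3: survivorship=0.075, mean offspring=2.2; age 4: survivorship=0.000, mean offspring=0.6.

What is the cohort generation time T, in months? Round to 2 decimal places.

lx·mx: 0, 0, 0.8246, 0.165, 0 → R0 = 0.9896
x·lx·mx: 0, 0, 1.6492, 0.495, 0 → Σ = 2.1442
T = 2.1442 / 0.9896 = 2.166734… → 2.17

2.17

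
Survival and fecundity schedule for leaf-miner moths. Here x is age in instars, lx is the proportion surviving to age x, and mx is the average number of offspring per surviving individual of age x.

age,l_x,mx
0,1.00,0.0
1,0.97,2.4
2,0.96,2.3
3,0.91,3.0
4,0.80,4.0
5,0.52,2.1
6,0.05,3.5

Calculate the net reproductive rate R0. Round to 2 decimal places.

11.73

lx·mx by age: 0, 2.328, 2.208, 2.73, 3.2, 1.092, 0.175
R0 = Σ lx·mx = 11.733 → 11.73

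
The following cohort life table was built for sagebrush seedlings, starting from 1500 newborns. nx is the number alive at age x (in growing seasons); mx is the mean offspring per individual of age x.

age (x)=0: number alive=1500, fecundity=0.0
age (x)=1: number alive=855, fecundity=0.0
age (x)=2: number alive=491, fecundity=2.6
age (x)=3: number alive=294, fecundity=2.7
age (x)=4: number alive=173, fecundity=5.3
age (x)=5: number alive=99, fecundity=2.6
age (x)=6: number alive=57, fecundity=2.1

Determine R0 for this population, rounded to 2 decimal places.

lx = nx/n0 = nx/1500: 1, 0.57, 0.32733…, 0.196, 0.11533…, 0.066, 0.038
lx·mx by age: 0, 0, 0.851067…, 0.5292, 0.611267…, 0.1716, 0.0798
R0 = Σ lx·mx = 2.242933… → 2.24

2.24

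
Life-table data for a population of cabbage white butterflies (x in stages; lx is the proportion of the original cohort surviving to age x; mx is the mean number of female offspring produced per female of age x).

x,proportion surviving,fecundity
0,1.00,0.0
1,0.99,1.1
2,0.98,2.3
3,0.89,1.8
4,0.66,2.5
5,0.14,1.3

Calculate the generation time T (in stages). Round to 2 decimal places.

2.64

lx·mx: 0, 1.089, 2.254, 1.602, 1.65, 0.182 → R0 = 6.777
x·lx·mx: 0, 1.089, 4.508, 4.806, 6.6, 0.91 → Σ = 17.913
T = 17.913 / 6.777 = 2.643205… → 2.64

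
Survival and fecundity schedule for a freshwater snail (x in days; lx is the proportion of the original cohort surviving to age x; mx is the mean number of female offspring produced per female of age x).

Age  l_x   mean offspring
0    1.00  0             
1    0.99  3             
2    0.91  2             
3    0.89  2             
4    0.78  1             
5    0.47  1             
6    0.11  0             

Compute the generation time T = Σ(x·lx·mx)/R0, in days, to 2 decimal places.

2.23

lx·mx: 0, 2.97, 1.82, 1.78, 0.78, 0.47, 0 → R0 = 7.82
x·lx·mx: 0, 2.97, 3.64, 5.34, 3.12, 2.35, 0 → Σ = 17.42
T = 17.42 / 7.82 = 2.227621… → 2.23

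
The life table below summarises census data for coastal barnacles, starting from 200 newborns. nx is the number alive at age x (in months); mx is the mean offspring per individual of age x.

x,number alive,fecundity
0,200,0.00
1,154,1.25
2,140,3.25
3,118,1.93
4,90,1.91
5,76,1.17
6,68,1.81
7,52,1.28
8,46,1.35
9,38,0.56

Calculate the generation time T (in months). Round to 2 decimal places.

lx = nx/n0 = nx/200: 1, 0.77, 0.7, 0.59, 0.45, 0.38, 0.34, 0.26, 0.23, 0.19
lx·mx: 0, 0.9625, 2.275, 1.1387, 0.8595, 0.4446, 0.6154, 0.3328, 0.3105, 0.1064 → R0 = 7.0454
x·lx·mx: 0, 0.9625, 4.55, 3.4161, 3.438, 2.223, 3.6924, 2.3296, 2.484, 0.9576 → Σ = 24.0532
T = 24.0532 / 7.0454 = 3.414029… → 3.41

3.41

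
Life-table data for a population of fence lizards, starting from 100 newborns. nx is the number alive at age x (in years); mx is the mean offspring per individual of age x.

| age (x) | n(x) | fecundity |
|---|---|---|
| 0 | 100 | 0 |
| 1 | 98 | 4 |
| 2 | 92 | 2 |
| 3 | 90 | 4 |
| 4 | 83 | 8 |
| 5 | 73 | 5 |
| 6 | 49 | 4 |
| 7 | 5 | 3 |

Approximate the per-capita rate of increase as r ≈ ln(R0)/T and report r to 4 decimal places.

0.8816

lx = nx/n0 = nx/100: 1, 0.98, 0.92, 0.9, 0.83, 0.73, 0.49, 0.05
R0 = Σ lx·mx = 0 + 3.92 + 1.84 + 3.6 + 6.64 + 3.65 + 1.96 + 0.15 = 21.76
Σ x·lx·mx = 76.02; T = 76.02/21.76 = 3.49357…
r ≈ ln(R0)/T = ln(21.76)/3.49357… = 0.881642… → 0.8816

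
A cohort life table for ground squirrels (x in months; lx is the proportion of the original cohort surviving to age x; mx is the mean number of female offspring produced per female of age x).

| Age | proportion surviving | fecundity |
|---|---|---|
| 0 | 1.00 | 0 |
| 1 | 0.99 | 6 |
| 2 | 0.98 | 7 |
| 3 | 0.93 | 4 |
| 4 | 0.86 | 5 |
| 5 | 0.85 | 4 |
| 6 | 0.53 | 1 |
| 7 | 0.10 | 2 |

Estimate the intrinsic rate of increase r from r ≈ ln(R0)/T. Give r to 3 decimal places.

R0 = Σ lx·mx = 0 + 5.94 + 6.86 + 3.72 + 4.3 + 3.4 + 0.53 + 0.2 = 24.95
Σ x·lx·mx = 69.6; T = 69.6/24.95 = 2.78958…
r ≈ ln(R0)/T = ln(24.95)/2.78958… = 1.15318… → 1.153

1.153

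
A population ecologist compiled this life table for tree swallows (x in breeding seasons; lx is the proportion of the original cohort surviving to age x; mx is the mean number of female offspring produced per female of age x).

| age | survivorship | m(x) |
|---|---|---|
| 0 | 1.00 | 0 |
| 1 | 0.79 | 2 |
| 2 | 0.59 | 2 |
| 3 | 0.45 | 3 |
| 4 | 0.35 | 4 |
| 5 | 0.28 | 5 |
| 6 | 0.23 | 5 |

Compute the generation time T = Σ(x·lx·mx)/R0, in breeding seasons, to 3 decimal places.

3.411

lx·mx: 0, 1.58, 1.18, 1.35, 1.4, 1.4, 1.15 → R0 = 8.06
x·lx·mx: 0, 1.58, 2.36, 4.05, 5.6, 7, 6.9 → Σ = 27.49
T = 27.49 / 8.06 = 3.41067… → 3.411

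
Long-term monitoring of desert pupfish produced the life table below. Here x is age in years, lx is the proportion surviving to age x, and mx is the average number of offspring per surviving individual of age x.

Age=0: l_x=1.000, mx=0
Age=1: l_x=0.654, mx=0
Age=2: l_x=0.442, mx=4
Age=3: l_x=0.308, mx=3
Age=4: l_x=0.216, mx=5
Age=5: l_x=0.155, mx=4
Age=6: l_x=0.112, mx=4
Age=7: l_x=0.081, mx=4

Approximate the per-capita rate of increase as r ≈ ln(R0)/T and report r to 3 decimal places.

0.454

R0 = Σ lx·mx = 0 + 0 + 1.768 + 0.924 + 1.08 + 0.62 + 0.448 + 0.324 = 5.164
Σ x·lx·mx = 18.684; T = 18.684/5.164 = 3.61813…
r ≈ ln(R0)/T = ln(5.164)/3.61813… = 0.45375… → 0.454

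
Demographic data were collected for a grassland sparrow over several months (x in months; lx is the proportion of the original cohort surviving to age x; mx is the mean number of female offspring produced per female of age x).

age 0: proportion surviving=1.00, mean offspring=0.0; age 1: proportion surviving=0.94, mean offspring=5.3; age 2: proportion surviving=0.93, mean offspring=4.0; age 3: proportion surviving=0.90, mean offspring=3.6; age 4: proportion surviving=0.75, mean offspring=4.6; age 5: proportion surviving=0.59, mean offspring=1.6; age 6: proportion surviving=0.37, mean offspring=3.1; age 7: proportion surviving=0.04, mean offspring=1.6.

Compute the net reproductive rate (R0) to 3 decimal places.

lx·mx by age: 0, 4.982, 3.72, 3.24, 3.45, 0.944, 1.147, 0.064
R0 = Σ lx·mx = 17.547 → 17.547

17.547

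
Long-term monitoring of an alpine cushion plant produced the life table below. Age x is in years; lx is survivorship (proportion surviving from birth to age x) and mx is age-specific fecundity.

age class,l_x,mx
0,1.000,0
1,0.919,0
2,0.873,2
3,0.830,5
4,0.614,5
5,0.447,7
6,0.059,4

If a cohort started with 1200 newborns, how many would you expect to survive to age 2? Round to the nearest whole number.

Expected survivors = N0 · l_2 = 1200 × 0.873 = 1047.6 → 1048

1048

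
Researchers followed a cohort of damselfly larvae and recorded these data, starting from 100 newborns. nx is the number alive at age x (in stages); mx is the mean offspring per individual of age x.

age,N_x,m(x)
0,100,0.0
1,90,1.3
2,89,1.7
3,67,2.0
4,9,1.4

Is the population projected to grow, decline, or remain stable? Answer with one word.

growing

lx = nx/n0 = nx/100: 1, 0.9, 0.89, 0.67, 0.09
R0 = Σ lx·mx = 0 + 1.17 + 1.513 + 1.34 + 0.126 = 4.149
R0 > 1, so the population is growing.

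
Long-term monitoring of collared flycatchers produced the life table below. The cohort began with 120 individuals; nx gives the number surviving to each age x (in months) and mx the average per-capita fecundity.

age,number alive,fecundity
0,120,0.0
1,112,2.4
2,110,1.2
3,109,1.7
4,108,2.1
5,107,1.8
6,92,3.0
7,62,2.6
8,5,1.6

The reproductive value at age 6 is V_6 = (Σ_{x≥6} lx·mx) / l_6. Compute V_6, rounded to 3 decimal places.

lx = nx/n0 = nx/120: 1, 0.93333…, 0.91667…, 0.90833…, 0.9, 0.89167…, 0.76667…, 0.51667…, 0.04167…
lx·mx for x ≥ 6: 2.3…, 1.343333…, 0.066667… → sum = 3.71…
V_6 = 3.71… / l_6 = 3.71… / 0.766667… = 4.83913… → 4.839

4.839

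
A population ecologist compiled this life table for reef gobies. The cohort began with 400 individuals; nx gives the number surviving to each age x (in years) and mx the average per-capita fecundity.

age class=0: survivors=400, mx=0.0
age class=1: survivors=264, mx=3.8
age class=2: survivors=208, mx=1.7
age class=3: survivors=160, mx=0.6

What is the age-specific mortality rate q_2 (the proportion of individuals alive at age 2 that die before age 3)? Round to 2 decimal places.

lx = nx/n0 = nx/400: 1, 0.66, 0.52, 0.4
q_2 = (l_2 − l_3) / l_2 = (0.52 − 0.4) / 0.52
     = 0.12 / 0.52 = 0.230769… → 0.23

0.23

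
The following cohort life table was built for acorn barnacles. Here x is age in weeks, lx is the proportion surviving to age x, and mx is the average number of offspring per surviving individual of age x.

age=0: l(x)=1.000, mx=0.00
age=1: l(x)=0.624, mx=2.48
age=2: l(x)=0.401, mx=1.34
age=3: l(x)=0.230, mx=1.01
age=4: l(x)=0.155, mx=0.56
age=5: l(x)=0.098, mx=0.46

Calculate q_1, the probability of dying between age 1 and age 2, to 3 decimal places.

q_1 = (l_1 − l_2) / l_1 = (0.624 − 0.401) / 0.624
     = 0.223 / 0.624 = 0.357372… → 0.357

0.357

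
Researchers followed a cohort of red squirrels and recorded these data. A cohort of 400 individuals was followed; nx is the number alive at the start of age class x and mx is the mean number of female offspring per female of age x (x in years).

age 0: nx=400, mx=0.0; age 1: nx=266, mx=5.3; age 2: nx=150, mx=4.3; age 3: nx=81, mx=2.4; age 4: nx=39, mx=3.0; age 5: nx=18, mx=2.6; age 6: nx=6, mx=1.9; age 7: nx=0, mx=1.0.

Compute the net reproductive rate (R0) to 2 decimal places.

6.06

lx = nx/n0 = nx/400: 1, 0.665, 0.375, 0.2025, 0.0975, 0.045, 0.015, 0
lx·mx by age: 0, 3.5245, 1.6125, 0.486, 0.2925, 0.117, 0.0285, 0
R0 = Σ lx·mx = 6.061 → 6.06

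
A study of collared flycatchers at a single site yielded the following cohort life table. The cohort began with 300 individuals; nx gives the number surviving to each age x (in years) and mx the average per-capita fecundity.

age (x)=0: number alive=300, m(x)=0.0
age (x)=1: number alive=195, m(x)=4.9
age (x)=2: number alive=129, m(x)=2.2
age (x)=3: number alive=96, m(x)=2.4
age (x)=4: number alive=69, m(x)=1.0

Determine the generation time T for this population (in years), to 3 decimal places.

lx = nx/n0 = nx/300: 1, 0.65, 0.43, 0.32, 0.23
lx·mx: 0, 3.185, 0.946, 0.768, 0.23 → R0 = 5.129
x·lx·mx: 0, 3.185, 1.892, 2.304, 0.92 → Σ = 8.301
T = 8.301 / 5.129 = 1.618444… → 1.618

1.618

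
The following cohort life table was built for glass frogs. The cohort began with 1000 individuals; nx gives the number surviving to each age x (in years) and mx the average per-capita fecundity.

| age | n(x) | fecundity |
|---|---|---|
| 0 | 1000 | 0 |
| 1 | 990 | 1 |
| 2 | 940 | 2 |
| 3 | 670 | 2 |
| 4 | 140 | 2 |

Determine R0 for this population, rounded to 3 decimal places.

4.490

lx = nx/n0 = nx/1000: 1, 0.99, 0.94, 0.67, 0.14
lx·mx by age: 0, 0.99, 1.88, 1.34, 0.28
R0 = Σ lx·mx = 4.49 → 4.490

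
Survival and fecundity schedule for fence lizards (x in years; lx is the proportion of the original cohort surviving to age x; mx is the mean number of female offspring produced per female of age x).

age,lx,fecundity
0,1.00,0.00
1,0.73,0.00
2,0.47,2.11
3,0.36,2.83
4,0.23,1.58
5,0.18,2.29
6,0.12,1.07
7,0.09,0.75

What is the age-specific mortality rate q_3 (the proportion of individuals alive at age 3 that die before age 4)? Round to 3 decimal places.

0.361

q_3 = (l_3 − l_4) / l_3 = (0.36 − 0.23) / 0.36
     = 0.13 / 0.36 = 0.361111… → 0.361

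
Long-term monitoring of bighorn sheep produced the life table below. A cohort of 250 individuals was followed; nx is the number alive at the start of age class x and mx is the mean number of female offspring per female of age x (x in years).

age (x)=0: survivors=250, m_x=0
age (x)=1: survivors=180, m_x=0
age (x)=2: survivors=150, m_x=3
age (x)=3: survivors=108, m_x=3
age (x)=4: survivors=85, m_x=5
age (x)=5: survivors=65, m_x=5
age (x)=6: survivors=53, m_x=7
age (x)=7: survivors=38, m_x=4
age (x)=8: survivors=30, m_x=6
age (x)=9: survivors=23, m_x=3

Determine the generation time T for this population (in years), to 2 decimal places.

lx = nx/n0 = nx/250: 1, 0.72, 0.6, 0.432, 0.34, 0.26, 0.212, 0.152, 0.12, 0.092
lx·mx: 0, 0, 1.8, 1.296, 1.7, 1.3, 1.484, 0.608, 0.72, 0.276 → R0 = 9.184
x·lx·mx: 0, 0, 3.6, 3.888, 6.8, 6.5, 8.904, 4.256, 5.76, 2.484 → Σ = 42.192
T = 42.192 / 9.184 = 4.594077… → 4.59

4.59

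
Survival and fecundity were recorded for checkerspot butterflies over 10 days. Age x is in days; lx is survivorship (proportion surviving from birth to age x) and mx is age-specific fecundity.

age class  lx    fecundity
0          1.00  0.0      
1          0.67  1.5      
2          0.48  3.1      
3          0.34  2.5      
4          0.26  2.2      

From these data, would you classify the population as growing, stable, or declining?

growing

R0 = Σ lx·mx = 0 + 1.005 + 1.488 + 0.85 + 0.572 = 3.915
R0 > 1, so the population is growing.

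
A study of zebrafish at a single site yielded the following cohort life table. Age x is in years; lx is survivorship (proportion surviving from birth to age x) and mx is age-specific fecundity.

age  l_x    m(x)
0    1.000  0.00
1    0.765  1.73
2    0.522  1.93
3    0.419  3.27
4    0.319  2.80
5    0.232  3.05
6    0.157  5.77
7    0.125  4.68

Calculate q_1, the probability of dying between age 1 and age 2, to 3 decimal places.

q_1 = (l_1 − l_2) / l_1 = (0.765 − 0.522) / 0.765
     = 0.243 / 0.765 = 0.317647… → 0.318

0.318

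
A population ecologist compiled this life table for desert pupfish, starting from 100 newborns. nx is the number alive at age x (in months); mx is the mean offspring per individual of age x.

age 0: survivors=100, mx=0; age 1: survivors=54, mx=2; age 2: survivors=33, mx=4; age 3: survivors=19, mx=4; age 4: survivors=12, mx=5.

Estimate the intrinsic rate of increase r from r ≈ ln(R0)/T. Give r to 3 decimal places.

lx = nx/n0 = nx/100: 1, 0.54, 0.33, 0.19, 0.12
R0 = Σ lx·mx = 0 + 1.08 + 1.32 + 0.76 + 0.6 = 3.76
Σ x·lx·mx = 8.4; T = 8.4/3.76 = 2.23404…
r ≈ ln(R0)/T = ln(3.76)/2.23404… = 0.59284… → 0.593

0.593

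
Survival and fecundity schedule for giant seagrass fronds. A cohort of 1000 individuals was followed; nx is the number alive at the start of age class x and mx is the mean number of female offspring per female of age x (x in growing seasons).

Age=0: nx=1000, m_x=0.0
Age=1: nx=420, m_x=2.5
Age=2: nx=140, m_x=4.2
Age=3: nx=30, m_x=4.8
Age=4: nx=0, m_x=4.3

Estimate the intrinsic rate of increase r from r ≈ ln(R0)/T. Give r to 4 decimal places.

0.3873

lx = nx/n0 = nx/1000: 1, 0.42, 0.14, 0.03, 0
R0 = Σ lx·mx = 0 + 1.05 + 0.588 + 0.144 + 0 = 1.782
Σ x·lx·mx = 2.658; T = 2.658/1.782 = 1.49158…
r ≈ ln(R0)/T = ln(1.782)/1.49158… = 0.387331… → 0.3873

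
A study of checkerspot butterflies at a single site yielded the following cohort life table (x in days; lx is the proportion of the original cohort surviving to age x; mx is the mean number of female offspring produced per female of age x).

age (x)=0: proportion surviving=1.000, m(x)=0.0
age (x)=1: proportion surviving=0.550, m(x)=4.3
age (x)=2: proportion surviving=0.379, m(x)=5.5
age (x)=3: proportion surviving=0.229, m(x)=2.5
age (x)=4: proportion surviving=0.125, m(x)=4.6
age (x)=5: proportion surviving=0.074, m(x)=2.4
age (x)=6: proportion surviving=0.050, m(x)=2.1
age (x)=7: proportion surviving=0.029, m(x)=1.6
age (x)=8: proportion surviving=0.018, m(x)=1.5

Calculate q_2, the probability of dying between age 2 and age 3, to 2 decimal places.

0.40

q_2 = (l_2 − l_3) / l_2 = (0.379 − 0.229) / 0.379
     = 0.15 / 0.379 = 0.395778… → 0.40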